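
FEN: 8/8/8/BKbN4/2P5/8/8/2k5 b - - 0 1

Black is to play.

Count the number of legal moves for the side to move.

15

Black to move; king on c1.
In check: no.
Legal moves: Bf8, Be7, Ba7, Bd6, Bb6, Bd4, Bb4, Be3, Ba3, Bf2, Bg1, Kc2, Kb2, Kd1, Kb1.
Count: 15.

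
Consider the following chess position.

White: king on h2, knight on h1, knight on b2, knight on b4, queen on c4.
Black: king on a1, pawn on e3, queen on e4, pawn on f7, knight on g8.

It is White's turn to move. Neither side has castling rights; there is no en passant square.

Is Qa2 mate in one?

After Qa2: black king on a1; in check: yes, from the white queen on a2.
King squares — b1: attacked by Qa2; a2: attacked by Nb4; b2: attacked by Qa2.
Black has no legal moves → checkmate.

yes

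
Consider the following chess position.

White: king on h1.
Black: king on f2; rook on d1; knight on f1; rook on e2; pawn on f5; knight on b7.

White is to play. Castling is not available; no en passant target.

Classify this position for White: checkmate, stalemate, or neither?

White to move; white king on h1.
In check: no.
King squares — g1: attacked by Kf2; g2: attacked by Kf2; h2: attacked by Nf1.
Legal moves for White: none.
Not in check and no legal moves → stalemate.

stalemate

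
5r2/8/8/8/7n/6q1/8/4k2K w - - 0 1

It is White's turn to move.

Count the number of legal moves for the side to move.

0

White to move; king on h1.
In check: no.
Legal moves: none.
Count: 0.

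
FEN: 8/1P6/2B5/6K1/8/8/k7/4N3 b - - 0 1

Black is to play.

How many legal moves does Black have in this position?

Black to move; king on a2.
In check: no.
Legal moves: Kb3, Ka3, Kb2, Kb1, Ka1.
Count: 5.

5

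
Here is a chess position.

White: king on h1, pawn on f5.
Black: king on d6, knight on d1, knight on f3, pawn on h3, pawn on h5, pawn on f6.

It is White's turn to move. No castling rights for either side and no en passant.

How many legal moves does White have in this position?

White to move; king on h1.
In check: no.
Legal moves: none.
Count: 0.

0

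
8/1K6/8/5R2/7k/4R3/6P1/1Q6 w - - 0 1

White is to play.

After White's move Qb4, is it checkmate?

yes

After Qb4: black king on h4; in check: yes, from the white queen on b4.
King squares — g3: attacked by Re3; h3: attacked by Pg2; g4: attacked by Qb4; g5: attacked by Rf5; h5: attacked by Rf5.
Black has no legal moves → checkmate.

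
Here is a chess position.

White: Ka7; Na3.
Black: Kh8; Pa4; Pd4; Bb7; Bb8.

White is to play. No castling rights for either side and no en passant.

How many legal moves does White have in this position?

White to move; king on a7.
In check: yes, from the black bishop on b8.
Legal moves: Kxb8, Kxb7, Kb6.
Count: 3.

3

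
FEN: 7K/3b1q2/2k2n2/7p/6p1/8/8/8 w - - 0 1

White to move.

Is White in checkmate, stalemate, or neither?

stalemate

White to move; white king on h8.
In check: no.
King squares — g7: attacked by Qf7; h7: attacked by Nf6; g8: attacked by Nf6.
Legal moves for White: none.
Not in check and no legal moves → stalemate.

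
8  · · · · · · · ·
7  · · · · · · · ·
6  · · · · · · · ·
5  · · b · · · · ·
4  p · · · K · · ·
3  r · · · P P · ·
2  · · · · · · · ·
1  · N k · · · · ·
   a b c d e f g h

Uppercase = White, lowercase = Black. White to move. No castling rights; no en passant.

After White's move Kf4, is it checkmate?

no

After Kf4: black king on c1; in check: no.
Black is not in check, so this cannot be checkmate.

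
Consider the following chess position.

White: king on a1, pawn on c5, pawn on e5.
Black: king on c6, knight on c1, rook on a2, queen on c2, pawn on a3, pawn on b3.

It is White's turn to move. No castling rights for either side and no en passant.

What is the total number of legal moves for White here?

0

White to move; king on a1.
In check: yes, from the black rook on a2.
Legal moves: none.
Count: 0.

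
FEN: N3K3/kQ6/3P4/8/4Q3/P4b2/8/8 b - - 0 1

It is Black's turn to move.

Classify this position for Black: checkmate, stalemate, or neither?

checkmate

Black to move; black king on a7.
In check: yes, from the white queen on b7.
King squares — a6: attacked by Qb7; b6: attacked by Qb7; b7: attacked by Qe4; a8: attacked by Qb7; b8: attacked by Qb7.
Legal moves for Black: none.
In check with no legal moves → checkmate.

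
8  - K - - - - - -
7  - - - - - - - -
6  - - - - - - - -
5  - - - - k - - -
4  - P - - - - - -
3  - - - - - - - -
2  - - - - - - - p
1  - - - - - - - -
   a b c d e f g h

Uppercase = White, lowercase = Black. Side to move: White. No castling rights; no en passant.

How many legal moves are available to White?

6

White to move; king on b8.
In check: no.
Legal moves: Kc8, Ka8, Kc7, Kb7, Ka7, b5.
Count: 6.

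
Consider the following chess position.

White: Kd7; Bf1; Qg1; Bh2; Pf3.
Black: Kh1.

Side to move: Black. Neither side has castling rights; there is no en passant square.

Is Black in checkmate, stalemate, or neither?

Black to move; black king on h1.
In check: yes, from the white queen on g1.
King squares — g1: attacked by Bh2; g2: attacked by Bf1; h2: attacked by Qg1.
Legal moves for Black: none.
In check with no legal moves → checkmate.

checkmate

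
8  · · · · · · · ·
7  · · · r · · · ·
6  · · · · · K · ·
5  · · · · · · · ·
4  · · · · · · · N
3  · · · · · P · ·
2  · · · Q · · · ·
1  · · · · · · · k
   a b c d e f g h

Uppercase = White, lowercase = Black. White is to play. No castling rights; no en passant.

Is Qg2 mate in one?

After Qg2: black king on h1; in check: yes, from the white queen on g2.
King squares — g1: attacked by Qg2; g2: attacked by Nh4; h2: attacked by Qg2.
Black has no legal moves → checkmate.

yes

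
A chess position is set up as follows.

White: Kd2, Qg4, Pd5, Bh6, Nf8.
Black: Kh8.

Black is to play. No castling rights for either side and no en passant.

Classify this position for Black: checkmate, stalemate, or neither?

stalemate

Black to move; black king on h8.
In check: no.
King squares — g7: attacked by Qg4; h7: attacked by Nf8; g8: attacked by Qg4.
Legal moves for Black: none.
Not in check and no legal moves → stalemate.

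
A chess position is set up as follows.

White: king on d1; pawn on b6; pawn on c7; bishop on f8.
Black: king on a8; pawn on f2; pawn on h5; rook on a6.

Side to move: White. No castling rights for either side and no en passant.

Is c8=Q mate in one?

After c8=Q: black king on a8; in check: yes, from the white queen on c8.
King squares — a7: attacked by Pb6; b7: attacked by Qc8; b8: attacked by Qc8.
Black has no legal moves → checkmate.

yes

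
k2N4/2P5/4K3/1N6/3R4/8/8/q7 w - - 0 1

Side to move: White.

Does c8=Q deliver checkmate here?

yes

After c8=Q: black king on a8; in check: yes, from the white queen on c8.
King squares — a7: attacked by Nb5; b7: attacked by Qc8; b8: attacked by Qc8.
Black has no legal moves → checkmate.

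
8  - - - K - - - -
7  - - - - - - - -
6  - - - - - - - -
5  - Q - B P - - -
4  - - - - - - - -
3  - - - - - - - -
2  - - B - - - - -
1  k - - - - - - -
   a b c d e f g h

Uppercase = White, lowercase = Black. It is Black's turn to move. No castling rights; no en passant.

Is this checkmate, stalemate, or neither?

stalemate

Black to move; black king on a1.
In check: no.
King squares — b1: attacked by Bc2; a2: attacked by Bd5; b2: attacked by Qb5.
Legal moves for Black: none.
Not in check and no legal moves → stalemate.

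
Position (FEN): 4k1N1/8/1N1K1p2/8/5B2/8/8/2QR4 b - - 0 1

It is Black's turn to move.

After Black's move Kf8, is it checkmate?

no

After Kf8: white king on d6; in check: no.
White is not in check, so this cannot be checkmate.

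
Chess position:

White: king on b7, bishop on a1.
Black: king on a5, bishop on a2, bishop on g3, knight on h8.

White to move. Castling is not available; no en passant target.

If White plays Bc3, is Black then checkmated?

no

After Bc3: black king on a5; in check: yes, from the white bishop on c3.
Black has 2 legal replies: Kb5, Ka4.
In check but a legal move exists → not checkmate.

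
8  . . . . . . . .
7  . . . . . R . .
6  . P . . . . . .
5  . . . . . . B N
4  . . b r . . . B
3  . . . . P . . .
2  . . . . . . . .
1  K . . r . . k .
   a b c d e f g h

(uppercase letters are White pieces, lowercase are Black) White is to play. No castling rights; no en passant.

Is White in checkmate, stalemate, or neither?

White to move; white king on a1.
In check: yes, from the black rook on d1.
Legal moves for White: Kb2.
White is in check but has 1 legal move → neither.

neither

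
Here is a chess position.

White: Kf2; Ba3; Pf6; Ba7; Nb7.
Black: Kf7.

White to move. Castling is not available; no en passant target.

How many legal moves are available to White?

White to move; king on f2.
In check: no.
Legal moves: Nd8+, Nd6+, Nc5, Na5, Bb8, Bb6, B7c5, Bd4, Be3, Bf8, Be7, Bd6, B3c5, Bb4, Bb2, Bc1, Kg3, Kf3, Ke3, Kg2, Ke2, Kg1, Kf1, Ke1.
Count: 24.

24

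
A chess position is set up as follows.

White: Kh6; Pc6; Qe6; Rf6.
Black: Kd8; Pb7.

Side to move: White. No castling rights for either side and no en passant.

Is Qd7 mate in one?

yes

After Qd7: black king on d8; in check: yes, from the white queen on d7.
King squares — c7: attacked by Qd7; d7: attacked by Pc6; e7: attacked by Qd7; c8: attacked by Qd7; e8: attacked by Qd7.
Black has no legal moves → checkmate.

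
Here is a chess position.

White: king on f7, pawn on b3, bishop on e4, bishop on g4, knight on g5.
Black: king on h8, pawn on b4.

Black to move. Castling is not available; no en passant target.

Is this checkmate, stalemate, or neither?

stalemate

Black to move; black king on h8.
In check: no.
King squares — g7: attacked by Kf7; h7: attacked by Be4; g8: attacked by Kf7.
Legal moves for Black: none.
Not in check and no legal moves → stalemate.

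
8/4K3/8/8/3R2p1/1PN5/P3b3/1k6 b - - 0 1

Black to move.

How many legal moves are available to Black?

4

Black to move; king on b1.
In check: yes, from the white knight on c3.
Legal moves: Kc2, Kb2, Kc1, Ka1.
Count: 4.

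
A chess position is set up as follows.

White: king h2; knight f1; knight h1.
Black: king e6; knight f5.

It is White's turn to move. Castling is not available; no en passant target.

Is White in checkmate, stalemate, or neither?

neither

White to move; white king on h2.
In check: no.
Legal moves for White: Kh3, Kg2, Kg1, Nhg3, Nf2, Nfg3, Ne3, Nd2.
White has 8 legal moves and is not in check → neither.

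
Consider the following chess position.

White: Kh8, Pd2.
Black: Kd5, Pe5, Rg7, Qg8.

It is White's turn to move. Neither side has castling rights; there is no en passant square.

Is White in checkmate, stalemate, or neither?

checkmate

White to move; white king on h8.
In check: yes, from the black queen on g8.
King squares — g7: attacked by Qg8; h7: attacked by Rg7; g8: attacked by Rg7.
Legal moves for White: none.
In check with no legal moves → checkmate.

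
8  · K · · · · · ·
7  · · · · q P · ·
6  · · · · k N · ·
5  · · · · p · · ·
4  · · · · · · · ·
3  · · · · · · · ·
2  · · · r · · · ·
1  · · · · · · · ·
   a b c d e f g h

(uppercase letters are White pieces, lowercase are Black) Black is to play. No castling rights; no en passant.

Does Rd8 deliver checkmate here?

After Rd8: white king on b8; in check: yes, from the black rook on d8.
King squares — a7: attacked by Qe7; b7: attacked by Qe7; c7: attacked by Qe7; a8: attacked by Rd8; c8: attacked by Rd8.
White has no legal moves → checkmate.

yes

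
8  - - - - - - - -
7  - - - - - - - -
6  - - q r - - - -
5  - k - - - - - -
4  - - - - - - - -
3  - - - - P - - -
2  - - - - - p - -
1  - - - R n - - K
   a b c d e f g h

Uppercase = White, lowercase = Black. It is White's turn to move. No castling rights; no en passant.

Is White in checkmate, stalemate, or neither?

White to move; white king on h1.
In check: yes, from the black queen on c6.
King squares — g1: attacked by Pf2; g2: attacked by Ne1; h2: available.
Legal moves for White: Kh2, Rd5+, e4.
White is in check but has 3 legal moves → neither.

neither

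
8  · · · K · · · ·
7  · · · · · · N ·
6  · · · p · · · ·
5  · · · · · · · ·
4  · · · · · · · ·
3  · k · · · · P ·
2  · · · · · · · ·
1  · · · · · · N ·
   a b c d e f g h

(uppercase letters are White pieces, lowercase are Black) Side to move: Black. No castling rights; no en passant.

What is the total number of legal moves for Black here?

9

Black to move; king on b3.
In check: no.
Legal moves: Kc4, Kb4, Ka4, Kc3, Ka3, Kc2, Kb2, Ka2, d5.
Count: 9.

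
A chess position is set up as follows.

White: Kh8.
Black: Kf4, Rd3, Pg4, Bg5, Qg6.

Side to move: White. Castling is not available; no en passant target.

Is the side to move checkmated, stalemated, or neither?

White to move; white king on h8.
In check: no.
King squares — g7: attacked by Qg6; h7: attacked by Qg6; g8: attacked by Qg6.
Legal moves for White: none.
Not in check and no legal moves → stalemate.

stalemate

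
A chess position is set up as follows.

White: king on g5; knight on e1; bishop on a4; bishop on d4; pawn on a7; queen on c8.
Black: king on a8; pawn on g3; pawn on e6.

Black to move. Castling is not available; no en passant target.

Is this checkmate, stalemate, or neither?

checkmate

Black to move; black king on a8.
In check: yes, from the white queen on c8.
King squares — a7: attacked by Bd4; b7: attacked by Qc8; b8: attacked by Pa7.
Legal moves for Black: none.
In check with no legal moves → checkmate.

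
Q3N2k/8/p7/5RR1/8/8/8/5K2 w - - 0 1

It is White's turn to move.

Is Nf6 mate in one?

yes

After Nf6: black king on h8; in check: yes, from the white queen on a8.
King squares — g7: attacked by Rg5; h7: attacked by Nf6; g8: attacked by Rg5.
Black has no legal moves → checkmate.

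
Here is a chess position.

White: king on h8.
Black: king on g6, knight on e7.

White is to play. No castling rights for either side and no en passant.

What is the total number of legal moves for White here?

0

White to move; king on h8.
In check: no.
Legal moves: none.
Count: 0.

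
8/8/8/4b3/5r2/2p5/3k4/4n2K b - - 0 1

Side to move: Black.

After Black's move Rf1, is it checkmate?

After Rf1: white king on h1; in check: yes, from the black rook on f1.
King squares — g1: attacked by Rf1; g2: attacked by Ne1; h2: attacked by Be5.
White has no legal moves → checkmate.

yes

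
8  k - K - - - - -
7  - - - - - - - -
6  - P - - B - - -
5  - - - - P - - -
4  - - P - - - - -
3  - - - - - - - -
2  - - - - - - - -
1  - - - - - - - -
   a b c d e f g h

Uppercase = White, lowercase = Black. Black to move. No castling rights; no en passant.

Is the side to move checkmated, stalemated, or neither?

Black to move; black king on a8.
In check: no.
King squares — a7: attacked by Pb6; b7: attacked by Kc8; b8: attacked by Kc8.
Legal moves for Black: none.
Not in check and no legal moves → stalemate.

stalemate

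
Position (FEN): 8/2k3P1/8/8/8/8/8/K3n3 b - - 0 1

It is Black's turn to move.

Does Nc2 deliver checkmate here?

After Nc2: white king on a1; in check: yes, from the black knight on c2.
White has 3 legal replies: Kb2, Ka2, Kb1.
In check but a legal move exists → not checkmate.

no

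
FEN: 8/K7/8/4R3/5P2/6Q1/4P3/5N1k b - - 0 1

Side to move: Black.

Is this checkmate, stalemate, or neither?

stalemate

Black to move; black king on h1.
In check: no.
King squares — g1: attacked by Qg3; g2: attacked by Qg3; h2: attacked by Nf1.
Legal moves for Black: none.
Not in check and no legal moves → stalemate.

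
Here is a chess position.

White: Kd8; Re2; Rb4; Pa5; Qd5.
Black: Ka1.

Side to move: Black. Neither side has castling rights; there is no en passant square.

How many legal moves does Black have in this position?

Black to move; king on a1.
In check: no.
Legal moves: none.
Count: 0.

0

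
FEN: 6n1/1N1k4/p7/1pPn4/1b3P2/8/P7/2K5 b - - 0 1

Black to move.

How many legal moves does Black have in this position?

23

Black to move; king on d7.
In check: no.
Legal moves: Nge7, Nh6, Ngf6, Ke8, Kc8, Ke7, Kc7, Ke6, Kc6, Nde7, Nc7, Ndf6, Nb6, Nxf4, Ne3, Nc3, Bxc5, Ba5, Bc3, Ba3+, Bd2+, Be1, a5.
Count: 23.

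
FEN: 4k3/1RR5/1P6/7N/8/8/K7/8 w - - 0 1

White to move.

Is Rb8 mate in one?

yes

After Rb8: black king on e8; in check: yes, from the white rook on b8.
King squares — d7: attacked by Rc7; e7: attacked by Rc7; f7: attacked by Rc7; d8: attacked by Rb8; f8: attacked by Rb8.
Black has no legal moves → checkmate.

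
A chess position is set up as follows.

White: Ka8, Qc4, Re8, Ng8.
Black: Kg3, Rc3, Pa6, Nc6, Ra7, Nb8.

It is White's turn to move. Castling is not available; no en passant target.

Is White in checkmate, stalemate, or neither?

checkmate

White to move; white king on a8.
In check: yes, from the black rook on a7.
King squares — a7: attacked by Nc6; b7: attacked by Ra7; b8: attacked by Nc6.
Legal moves for White: none.
In check with no legal moves → checkmate.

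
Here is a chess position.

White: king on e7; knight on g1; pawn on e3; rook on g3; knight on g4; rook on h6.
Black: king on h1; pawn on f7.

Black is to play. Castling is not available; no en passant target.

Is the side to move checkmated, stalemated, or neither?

Black to move; black king on h1.
In check: yes, from the white rook on h6.
King squares — g1: attacked by Rg3; g2: attacked by Rg3; h2: attacked by Ng4.
Legal moves for Black: none.
In check with no legal moves → checkmate.

checkmate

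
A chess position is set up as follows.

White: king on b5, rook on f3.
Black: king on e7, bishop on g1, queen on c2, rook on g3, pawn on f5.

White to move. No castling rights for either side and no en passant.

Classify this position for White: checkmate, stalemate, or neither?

White to move; white king on b5.
In check: no.
Legal moves for White: Ka6, Ka5, Kb4, Rxf5, Rf4, Rxg3, Re3+, Rd3, Rc3, Rb3, Ra3, Rf2, Rf1.
White has 13 legal moves and is not in check → neither.

neither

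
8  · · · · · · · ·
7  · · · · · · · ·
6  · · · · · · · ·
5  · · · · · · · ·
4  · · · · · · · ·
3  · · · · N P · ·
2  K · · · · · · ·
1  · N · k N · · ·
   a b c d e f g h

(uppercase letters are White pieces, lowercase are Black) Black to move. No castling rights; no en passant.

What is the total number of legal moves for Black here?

3

Black to move; king on d1.
In check: yes, from the white knight on e3.
Legal moves: Ke2, Kxe1, Kc1.
Count: 3.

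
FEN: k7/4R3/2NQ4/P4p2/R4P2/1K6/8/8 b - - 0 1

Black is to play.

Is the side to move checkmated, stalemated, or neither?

Black to move; black king on a8.
In check: no.
King squares — a7: attacked by Nc6; b7: attacked by Re7; b8: attacked by Nc6.
Legal moves for Black: none.
Not in check and no legal moves → stalemate.

stalemate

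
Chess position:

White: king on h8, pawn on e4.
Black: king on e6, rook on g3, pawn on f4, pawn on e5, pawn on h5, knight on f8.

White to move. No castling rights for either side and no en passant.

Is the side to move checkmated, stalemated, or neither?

White to move; white king on h8.
In check: no.
King squares — g7: attacked by Rg3; h7: attacked by Nf8; g8: attacked by Rg3.
Legal moves for White: none.
Not in check and no legal moves → stalemate.

stalemate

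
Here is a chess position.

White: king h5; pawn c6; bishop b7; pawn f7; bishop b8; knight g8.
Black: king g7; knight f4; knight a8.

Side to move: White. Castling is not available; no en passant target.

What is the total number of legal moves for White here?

White to move; king on h5.
In check: yes, from the black knight on f4.
Legal moves: Kg5, Kh4, Kg4, Bxf4.
Count: 4.

4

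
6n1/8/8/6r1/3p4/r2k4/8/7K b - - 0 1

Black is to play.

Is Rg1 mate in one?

no

After Rg1: white king on h1; in check: yes, from the black rook on g1.
White has 2 legal replies: Kh2, Kxg1.
In check but a legal move exists → not checkmate.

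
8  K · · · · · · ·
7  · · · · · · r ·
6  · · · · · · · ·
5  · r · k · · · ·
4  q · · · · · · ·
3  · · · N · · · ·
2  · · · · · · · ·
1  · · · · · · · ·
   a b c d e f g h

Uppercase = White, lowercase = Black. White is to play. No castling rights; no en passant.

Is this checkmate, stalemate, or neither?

White to move; white king on a8.
In check: yes, from the black queen on a4.
King squares — a7: attacked by Qa4; b7: attacked by Rb5; b8: attacked by Rb5.
Legal moves for White: none.
In check with no legal moves → checkmate.

checkmate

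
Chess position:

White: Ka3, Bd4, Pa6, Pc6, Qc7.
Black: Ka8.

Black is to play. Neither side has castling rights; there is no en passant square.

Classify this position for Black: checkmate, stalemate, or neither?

stalemate

Black to move; black king on a8.
In check: no.
King squares — a7: attacked by Bd4; b7: attacked by Pa6; b8: attacked by Qc7.
Legal moves for Black: none.
Not in check and no legal moves → stalemate.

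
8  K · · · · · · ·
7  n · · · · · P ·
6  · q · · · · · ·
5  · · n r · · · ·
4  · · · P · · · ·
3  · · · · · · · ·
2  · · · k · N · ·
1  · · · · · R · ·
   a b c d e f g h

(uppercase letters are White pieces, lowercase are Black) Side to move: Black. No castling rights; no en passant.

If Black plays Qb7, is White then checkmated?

After Qb7: white king on a8; in check: yes, from the black queen on b7.
King squares — a7: attacked by Qb7; b7: attacked by Nc5; b8: attacked by Qb7.
White has no legal moves → checkmate.

yes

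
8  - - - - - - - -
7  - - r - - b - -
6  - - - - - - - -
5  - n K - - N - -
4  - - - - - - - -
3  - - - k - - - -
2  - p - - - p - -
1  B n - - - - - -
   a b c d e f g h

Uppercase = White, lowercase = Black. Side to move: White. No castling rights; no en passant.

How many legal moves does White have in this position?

White to move; king on c5.
In check: yes, from the black rook on c7.
Legal moves: Kb6, Kxb5, Kb4.
Count: 3.

3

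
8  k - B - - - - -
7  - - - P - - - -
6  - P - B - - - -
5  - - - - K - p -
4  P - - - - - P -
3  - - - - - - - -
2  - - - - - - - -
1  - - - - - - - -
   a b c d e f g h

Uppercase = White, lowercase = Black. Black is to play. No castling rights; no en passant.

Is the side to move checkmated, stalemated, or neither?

Black to move; black king on a8.
In check: no.
King squares — a7: attacked by Pb6; b7: attacked by Bc8; b8: attacked by Bd6.
Legal moves for Black: none.
Not in check and no legal moves → stalemate.

stalemate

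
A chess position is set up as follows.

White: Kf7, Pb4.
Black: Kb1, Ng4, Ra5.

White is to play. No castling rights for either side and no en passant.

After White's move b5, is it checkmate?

After b5: black king on b1; in check: no.
Black is not in check, so this cannot be checkmate.

no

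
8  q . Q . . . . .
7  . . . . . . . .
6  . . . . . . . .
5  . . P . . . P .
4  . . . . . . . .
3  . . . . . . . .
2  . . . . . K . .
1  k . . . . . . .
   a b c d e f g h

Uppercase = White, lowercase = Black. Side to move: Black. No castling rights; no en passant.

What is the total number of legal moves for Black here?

18

Black to move; king on a1.
In check: no.
Legal moves: Qxc8, Qb8, Qb7, Qa7, Qc6, Qa6, Qd5, Qa5, Qe4, Qa4, Qf3+, Qa3, Qg2+, Qa2+, Qh1, Kb2, Ka2, Kb1.
Count: 18.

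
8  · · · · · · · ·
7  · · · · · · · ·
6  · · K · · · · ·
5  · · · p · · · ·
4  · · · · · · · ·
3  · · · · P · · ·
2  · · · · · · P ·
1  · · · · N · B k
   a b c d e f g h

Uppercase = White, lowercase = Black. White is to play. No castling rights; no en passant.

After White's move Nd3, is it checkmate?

no

After Nd3: black king on h1; in check: no.
Black is not in check, so this cannot be checkmate.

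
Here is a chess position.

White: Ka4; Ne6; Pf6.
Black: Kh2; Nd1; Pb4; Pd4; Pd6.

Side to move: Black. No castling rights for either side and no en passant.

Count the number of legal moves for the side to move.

Black to move; king on h2.
In check: no.
Legal moves: Kh3, Kg3, Kg2, Kh1, Kg1, Ne3, Nc3+, Nf2, Nb2+, d5, d3, b3.
Count: 12.

12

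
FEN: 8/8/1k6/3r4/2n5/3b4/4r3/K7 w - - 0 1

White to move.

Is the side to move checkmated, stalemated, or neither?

stalemate

White to move; white king on a1.
In check: no.
King squares — b1: attacked by Bd3; a2: attacked by Re2; b2: attacked by Re2.
Legal moves for White: none.
Not in check and no legal moves → stalemate.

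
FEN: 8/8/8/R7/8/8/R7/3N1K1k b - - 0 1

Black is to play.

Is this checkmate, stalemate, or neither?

Black to move; black king on h1.
In check: no.
King squares — g1: attacked by Kf1; g2: attacked by Kf1; h2: attacked by Ra2.
Legal moves for Black: none.
Not in check and no legal moves → stalemate.

stalemate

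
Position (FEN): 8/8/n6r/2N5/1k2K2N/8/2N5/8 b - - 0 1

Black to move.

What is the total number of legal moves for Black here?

5

Black to move; king on b4.
In check: yes, from the white knight on c2.
Legal moves: Kxc5, Kb5, Ka5, Kc4, Kc3.
Count: 5.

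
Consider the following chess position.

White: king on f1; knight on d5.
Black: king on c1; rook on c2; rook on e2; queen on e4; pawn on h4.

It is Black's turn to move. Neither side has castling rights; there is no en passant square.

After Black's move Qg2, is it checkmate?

yes

After Qg2: white king on f1; in check: yes, from the black queen on g2.
King squares — e1: attacked by Re2; g1: attacked by Qg2; e2: attacked by Rc2; f2: attacked by Re2; g2: attacked by Re2.
White has no legal moves → checkmate.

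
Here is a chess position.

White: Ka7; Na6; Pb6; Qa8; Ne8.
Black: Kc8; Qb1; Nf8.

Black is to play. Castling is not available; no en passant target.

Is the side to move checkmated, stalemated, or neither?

neither

Black to move; black king on c8.
In check: yes, from the white queen on a8.
King squares — b7: attacked by Ka7; c7: attacked by Na6; d7: available; b8: attacked by Na6; d8: attacked by Qa8.
Legal moves for Black: Kd7.
Black is in check but has 1 legal move → neither.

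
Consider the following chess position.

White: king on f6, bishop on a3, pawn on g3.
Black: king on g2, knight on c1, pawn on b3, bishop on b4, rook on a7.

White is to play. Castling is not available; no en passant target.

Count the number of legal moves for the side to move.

9

White to move; king on f6.
In check: no.
Legal moves: Kg6, Ke6, Kg5, Kf5, Ke5, Bxb4, Bb2, Bxc1, g4.
Count: 9.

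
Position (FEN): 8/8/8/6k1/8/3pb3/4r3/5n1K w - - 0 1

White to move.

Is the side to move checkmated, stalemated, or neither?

stalemate

White to move; white king on h1.
In check: no.
King squares — g1: attacked by Be3; g2: attacked by Re2; h2: attacked by Nf1.
Legal moves for White: none.
Not in check and no legal moves → stalemate.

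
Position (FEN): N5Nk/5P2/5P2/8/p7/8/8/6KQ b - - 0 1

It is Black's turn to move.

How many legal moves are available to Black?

0

Black to move; king on h8.
In check: yes, from the white queen on h1.
Legal moves: none.
Count: 0.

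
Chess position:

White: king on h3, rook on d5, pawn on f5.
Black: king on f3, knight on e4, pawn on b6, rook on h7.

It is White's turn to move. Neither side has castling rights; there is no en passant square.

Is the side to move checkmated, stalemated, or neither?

checkmate

White to move; white king on h3.
In check: yes, from the black rook on h7.
King squares — g2: attacked by Kf3; h2: attacked by Rh7; g3: attacked by Kf3; g4: attacked by Kf3; h4: attacked by Rh7.
Legal moves for White: none.
In check with no legal moves → checkmate.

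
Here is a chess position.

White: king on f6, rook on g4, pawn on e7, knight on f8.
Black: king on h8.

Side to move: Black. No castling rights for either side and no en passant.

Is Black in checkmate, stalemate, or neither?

stalemate

Black to move; black king on h8.
In check: no.
King squares — g7: attacked by Rg4; h7: attacked by Nf8; g8: attacked by Rg4.
Legal moves for Black: none.
Not in check and no legal moves → stalemate.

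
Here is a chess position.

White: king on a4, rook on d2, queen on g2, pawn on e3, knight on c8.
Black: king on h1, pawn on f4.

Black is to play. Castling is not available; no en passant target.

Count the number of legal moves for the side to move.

Black to move; king on h1.
In check: yes, from the white queen on g2.
Legal moves: none.
Count: 0.

0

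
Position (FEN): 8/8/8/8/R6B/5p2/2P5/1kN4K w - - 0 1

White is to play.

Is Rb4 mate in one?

After Rb4: black king on b1; in check: yes, from the white rook on b4.
Black has 3 legal replies: Kxc2, Kxc1, Ka1.
In check but a legal move exists → not checkmate.

no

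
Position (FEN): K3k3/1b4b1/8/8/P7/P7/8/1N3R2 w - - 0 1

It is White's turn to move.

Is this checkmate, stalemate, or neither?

neither

White to move; white king on a8.
In check: yes, from the black bishop on b7.
Legal moves for White: Kb8, Kxb7, Ka7.
White is in check but has 3 legal moves → neither.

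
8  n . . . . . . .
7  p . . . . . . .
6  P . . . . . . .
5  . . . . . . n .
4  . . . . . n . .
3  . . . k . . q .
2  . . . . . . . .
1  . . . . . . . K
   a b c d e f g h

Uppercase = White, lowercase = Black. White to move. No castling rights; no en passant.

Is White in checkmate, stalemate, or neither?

White to move; white king on h1.
In check: no.
King squares — g1: attacked by Qg3; g2: attacked by Qg3; h2: attacked by Qg3.
Legal moves for White: none.
Not in check and no legal moves → stalemate.

stalemate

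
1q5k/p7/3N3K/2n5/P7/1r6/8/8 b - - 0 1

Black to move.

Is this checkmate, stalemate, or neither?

neither

Black to move; black king on h8.
In check: no.
Legal moves for Black include: Kg8, Qg8, Qf8+, Qe8, Qd8, Qc8, Qa8, Qc7, Qb7, Qxd6+, Qb6, Qb5, Qb4, Nd7, Nb7, Ne6, Na6, Ne4, ... (list truncated; more exist).
Black has legal moves and is not in check → neither.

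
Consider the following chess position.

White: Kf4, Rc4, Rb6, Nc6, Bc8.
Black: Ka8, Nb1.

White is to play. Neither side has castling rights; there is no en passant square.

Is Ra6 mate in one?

yes

After Ra6: black king on a8; in check: yes, from the white rook on a6.
King squares — a7: attacked by Ra6; b7: attacked by Bc8; b8: attacked by Nc6.
Black has no legal moves → checkmate.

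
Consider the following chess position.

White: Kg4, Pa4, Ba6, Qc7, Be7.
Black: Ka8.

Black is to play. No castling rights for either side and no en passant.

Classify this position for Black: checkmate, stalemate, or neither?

stalemate

Black to move; black king on a8.
In check: no.
King squares — a7: attacked by Qc7; b7: attacked by Ba6; b8: attacked by Qc7.
Legal moves for Black: none.
Not in check and no legal moves → stalemate.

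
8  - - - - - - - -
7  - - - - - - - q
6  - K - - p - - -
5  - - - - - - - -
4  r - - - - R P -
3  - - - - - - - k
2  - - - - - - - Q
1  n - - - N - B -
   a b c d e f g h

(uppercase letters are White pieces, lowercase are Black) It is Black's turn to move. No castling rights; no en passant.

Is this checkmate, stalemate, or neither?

Black to move; black king on h3.
In check: yes, from the white queen on h2.
King squares — g2: attacked by Ne1; h2: attacked by Bg1; g3: attacked by Qh2; g4: attacked by Rf4; h4: attacked by Qh2.
Legal moves for Black: none.
In check with no legal moves → checkmate.

checkmate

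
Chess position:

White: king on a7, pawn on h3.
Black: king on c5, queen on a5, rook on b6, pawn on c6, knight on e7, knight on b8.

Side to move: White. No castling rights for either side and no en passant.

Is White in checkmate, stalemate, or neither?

checkmate

White to move; white king on a7.
In check: yes, from the black queen on a5.
King squares — a6: attacked by Qa5; b6: attacked by Qa5; b7: attacked by Rb6; a8: attacked by Qa5; b8: attacked by Rb6.
Legal moves for White: none.
In check with no legal moves → checkmate.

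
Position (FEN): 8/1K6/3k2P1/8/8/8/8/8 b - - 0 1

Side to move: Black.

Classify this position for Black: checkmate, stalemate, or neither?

neither

Black to move; black king on d6.
In check: no.
Legal moves for Black: Ke7, Kd7, Ke6, Ke5, Kd5, Kc5.
Black has 6 legal moves and is not in check → neither.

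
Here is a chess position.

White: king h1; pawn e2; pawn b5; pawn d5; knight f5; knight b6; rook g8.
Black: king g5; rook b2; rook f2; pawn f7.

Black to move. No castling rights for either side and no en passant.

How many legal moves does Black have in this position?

Black to move; king on g5.
In check: yes, from the white rook on g8.
Legal moves: Kf6, Kh5, Kxf5, Kf4.
Count: 4.

4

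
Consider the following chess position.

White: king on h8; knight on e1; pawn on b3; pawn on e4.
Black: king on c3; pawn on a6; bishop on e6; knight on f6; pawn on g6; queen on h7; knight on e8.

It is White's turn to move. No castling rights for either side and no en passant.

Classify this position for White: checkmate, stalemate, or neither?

White to move; white king on h8.
In check: yes, from the black queen on h7.
King squares — g7: attacked by Qh7; h7: attacked by Nf6; g8: attacked by Be6.
Legal moves for White: none.
In check with no legal moves → checkmate.

checkmate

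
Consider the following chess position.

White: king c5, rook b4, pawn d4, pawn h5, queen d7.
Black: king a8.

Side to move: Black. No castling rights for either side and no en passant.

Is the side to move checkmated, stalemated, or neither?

stalemate

Black to move; black king on a8.
In check: no.
King squares — a7: attacked by Qd7; b7: attacked by Rb4; b8: attacked by Rb4.
Legal moves for Black: none.
Not in check and no legal moves → stalemate.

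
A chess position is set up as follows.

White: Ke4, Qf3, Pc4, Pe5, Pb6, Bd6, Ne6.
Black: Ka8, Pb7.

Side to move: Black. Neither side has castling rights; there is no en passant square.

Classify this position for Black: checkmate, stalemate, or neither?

stalemate

Black to move; black king on a8.
In check: no.
King squares — a7: attacked by Pb6; b7: own pawn; b8: attacked by Bd6.
Legal moves for Black: none.
Not in check and no legal moves → stalemate.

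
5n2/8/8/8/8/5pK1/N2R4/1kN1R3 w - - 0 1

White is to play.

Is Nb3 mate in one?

yes

After Nb3: black king on b1; in check: yes, from the white rook on e1.
King squares — a1: attacked by Re1; c1: attacked by Re1; a2: attacked by Rd2; b2: attacked by Rd2; c2: attacked by Rd2.
Black has no legal moves → checkmate.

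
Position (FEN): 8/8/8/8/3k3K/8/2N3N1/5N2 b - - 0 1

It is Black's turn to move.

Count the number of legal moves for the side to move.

Black to move; king on d4.
In check: yes, from the white knight on c2.
Legal moves: Ke5, Kd5, Kc5, Ke4, Kc4, Kd3, Kc3.
Count: 7.

7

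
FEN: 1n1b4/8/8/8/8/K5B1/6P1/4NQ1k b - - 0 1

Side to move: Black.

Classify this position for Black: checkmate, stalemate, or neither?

checkmate

Black to move; black king on h1.
In check: yes, from the white queen on f1.
King squares — g1: attacked by Qf1; g2: attacked by Ne1; h2: attacked by Bg3.
Legal moves for Black: none.
In check with no legal moves → checkmate.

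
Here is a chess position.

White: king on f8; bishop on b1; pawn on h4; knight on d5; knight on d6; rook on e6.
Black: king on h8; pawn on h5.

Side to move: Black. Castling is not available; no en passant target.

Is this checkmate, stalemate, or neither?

stalemate

Black to move; black king on h8.
In check: no.
King squares — g7: attacked by Kf8; h7: attacked by Bb1; g8: attacked by Kf8.
Legal moves for Black: none.
Not in check and no legal moves → stalemate.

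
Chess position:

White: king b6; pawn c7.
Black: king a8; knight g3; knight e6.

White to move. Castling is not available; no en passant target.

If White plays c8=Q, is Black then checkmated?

After c8=Q: black king on a8; in check: yes, from the white queen on c8.
King squares — a7: attacked by Kb6; b7: attacked by Kb6; b8: attacked by Qc8.
Black has no legal moves → checkmate.

yes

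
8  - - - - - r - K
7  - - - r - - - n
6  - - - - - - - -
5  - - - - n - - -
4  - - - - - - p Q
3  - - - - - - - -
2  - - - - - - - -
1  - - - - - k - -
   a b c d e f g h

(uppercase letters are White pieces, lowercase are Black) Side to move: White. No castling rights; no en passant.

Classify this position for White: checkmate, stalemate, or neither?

checkmate

White to move; white king on h8.
In check: yes, from the black rook on f8.
King squares — g7: attacked by Rd7; h7: attacked by Rd7; g8: attacked by Rf8.
Legal moves for White: none.
In check with no legal moves → checkmate.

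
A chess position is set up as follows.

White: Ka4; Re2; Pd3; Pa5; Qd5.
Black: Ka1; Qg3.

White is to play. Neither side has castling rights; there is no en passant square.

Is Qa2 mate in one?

yes

After Qa2: black king on a1; in check: yes, from the white queen on a2.
King squares — b1: attacked by Qa2; a2: attacked by Re2; b2: attacked by Qa2.
Black has no legal moves → checkmate.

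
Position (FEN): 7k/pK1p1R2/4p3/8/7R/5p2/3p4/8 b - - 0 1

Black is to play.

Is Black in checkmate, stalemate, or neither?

neither

Black to move; black king on h8.
In check: yes, from the white rook on h4.
Legal moves for Black: Kg8.
Black is in check but has 1 legal move → neither.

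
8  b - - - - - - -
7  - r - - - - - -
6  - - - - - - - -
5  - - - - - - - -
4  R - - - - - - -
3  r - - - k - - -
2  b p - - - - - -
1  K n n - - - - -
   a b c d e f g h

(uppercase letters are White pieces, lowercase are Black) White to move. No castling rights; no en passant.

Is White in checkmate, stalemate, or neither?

White to move; white king on a1.
In check: yes, from the black pawn on b2.
King squares — b1: attacked by Ba2; a2: attacked by Nc1; b2: attacked by Rb7.
Legal moves for White: none.
In check with no legal moves → checkmate.

checkmate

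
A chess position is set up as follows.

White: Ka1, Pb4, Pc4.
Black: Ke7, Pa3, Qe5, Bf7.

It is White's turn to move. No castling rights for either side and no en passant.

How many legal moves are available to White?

2

White to move; king on a1.
In check: yes, from the black queen on e5.
Legal moves: Ka2, Kb1.
Count: 2.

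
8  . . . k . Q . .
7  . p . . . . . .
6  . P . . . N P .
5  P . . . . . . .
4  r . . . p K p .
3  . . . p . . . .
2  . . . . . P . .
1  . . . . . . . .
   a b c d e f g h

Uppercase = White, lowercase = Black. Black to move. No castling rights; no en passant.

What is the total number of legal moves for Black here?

0

Black to move; king on d8.
In check: yes, from the white queen on f8.
Legal moves: none.
Count: 0.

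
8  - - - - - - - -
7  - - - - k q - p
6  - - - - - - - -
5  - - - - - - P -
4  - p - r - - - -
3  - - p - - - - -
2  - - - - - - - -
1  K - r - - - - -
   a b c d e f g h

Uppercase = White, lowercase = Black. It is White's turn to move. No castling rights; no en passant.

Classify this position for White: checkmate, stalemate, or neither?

checkmate

White to move; white king on a1.
In check: yes, from the black rook on c1.
King squares — b1: attacked by Rc1; a2: attacked by Qf7; b2: attacked by Pc3.
Legal moves for White: none.
In check with no legal moves → checkmate.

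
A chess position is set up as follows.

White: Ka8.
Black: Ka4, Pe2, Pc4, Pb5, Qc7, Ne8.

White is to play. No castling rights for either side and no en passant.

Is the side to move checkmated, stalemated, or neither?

White to move; white king on a8.
In check: no.
King squares — a7: attacked by Qc7; b7: attacked by Qc7; b8: attacked by Qc7.
Legal moves for White: none.
Not in check and no legal moves → stalemate.

stalemate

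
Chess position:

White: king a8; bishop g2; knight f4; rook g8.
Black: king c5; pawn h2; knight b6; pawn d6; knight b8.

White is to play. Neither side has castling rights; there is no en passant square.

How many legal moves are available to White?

3

White to move; king on a8.
In check: yes, from the black knight on b6.
Legal moves: Kxb8, Kb7, Ka7.
Count: 3.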